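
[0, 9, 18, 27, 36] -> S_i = 0 + 9*i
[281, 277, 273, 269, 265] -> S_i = 281 + -4*i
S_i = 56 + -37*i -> [56, 19, -18, -55, -92]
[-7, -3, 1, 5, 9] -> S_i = -7 + 4*i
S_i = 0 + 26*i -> [0, 26, 52, 78, 104]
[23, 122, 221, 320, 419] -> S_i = 23 + 99*i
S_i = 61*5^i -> [61, 305, 1525, 7625, 38125]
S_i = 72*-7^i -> [72, -504, 3528, -24696, 172872]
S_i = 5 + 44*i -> [5, 49, 93, 137, 181]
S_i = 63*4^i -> [63, 252, 1008, 4032, 16128]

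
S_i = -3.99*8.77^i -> [-3.99, -34.99, -306.88, -2691.36, -23603.22]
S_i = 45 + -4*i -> [45, 41, 37, 33, 29]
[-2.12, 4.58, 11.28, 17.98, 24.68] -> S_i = -2.12 + 6.70*i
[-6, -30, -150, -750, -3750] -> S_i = -6*5^i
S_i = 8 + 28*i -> [8, 36, 64, 92, 120]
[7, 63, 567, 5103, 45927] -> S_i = 7*9^i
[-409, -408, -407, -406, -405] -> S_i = -409 + 1*i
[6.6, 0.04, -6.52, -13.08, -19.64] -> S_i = 6.60 + -6.56*i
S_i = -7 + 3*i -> [-7, -4, -1, 2, 5]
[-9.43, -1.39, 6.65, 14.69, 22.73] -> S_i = -9.43 + 8.04*i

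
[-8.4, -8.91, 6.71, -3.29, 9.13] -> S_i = Random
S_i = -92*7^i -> [-92, -644, -4508, -31556, -220892]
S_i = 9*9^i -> [9, 81, 729, 6561, 59049]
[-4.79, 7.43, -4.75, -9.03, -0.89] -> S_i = Random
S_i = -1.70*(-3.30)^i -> [-1.7, 5.61, -18.51, 61.09, -201.61]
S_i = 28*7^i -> [28, 196, 1372, 9604, 67228]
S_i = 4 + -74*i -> [4, -70, -144, -218, -292]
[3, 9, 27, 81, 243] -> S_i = 3*3^i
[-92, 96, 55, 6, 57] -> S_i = Random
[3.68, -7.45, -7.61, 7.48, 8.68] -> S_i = Random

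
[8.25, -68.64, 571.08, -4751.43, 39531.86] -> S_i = 8.25*(-8.32)^i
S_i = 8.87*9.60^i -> [8.87, 85.15, 817.46, 7847.61, 75337.04]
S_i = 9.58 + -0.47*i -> [9.58, 9.11, 8.64, 8.17, 7.7]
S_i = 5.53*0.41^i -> [5.53, 2.27, 0.93, 0.38, 0.16]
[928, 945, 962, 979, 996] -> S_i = 928 + 17*i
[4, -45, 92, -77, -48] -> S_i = Random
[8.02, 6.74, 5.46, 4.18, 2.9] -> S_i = 8.02 + -1.28*i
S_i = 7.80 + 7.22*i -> [7.8, 15.02, 22.24, 29.46, 36.68]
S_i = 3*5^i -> [3, 15, 75, 375, 1875]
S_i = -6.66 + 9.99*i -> [-6.66, 3.33, 13.32, 23.31, 33.3]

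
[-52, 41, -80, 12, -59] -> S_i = Random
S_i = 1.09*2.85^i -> [1.09, 3.11, 8.85, 25.23, 71.91]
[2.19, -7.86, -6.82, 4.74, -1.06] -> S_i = Random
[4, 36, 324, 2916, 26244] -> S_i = 4*9^i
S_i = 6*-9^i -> [6, -54, 486, -4374, 39366]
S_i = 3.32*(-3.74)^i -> [3.32, -12.42, 46.44, -173.68, 649.57]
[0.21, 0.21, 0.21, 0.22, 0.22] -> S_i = 0.21*1.01^i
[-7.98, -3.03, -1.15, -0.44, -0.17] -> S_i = -7.98*0.38^i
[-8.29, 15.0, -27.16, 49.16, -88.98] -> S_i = -8.29*(-1.81)^i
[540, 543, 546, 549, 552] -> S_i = 540 + 3*i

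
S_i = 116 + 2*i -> [116, 118, 120, 122, 124]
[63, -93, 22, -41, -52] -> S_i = Random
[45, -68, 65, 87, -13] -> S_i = Random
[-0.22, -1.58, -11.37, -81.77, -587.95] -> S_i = -0.22*7.19^i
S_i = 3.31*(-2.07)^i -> [3.31, -6.85, 14.18, -29.36, 60.77]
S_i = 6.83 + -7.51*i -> [6.83, -0.68, -8.19, -15.7, -23.21]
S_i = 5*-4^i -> [5, -20, 80, -320, 1280]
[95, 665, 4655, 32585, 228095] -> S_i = 95*7^i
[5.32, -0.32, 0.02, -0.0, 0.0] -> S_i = 5.32*(-0.06)^i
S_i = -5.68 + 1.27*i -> [-5.68, -4.41, -3.14, -1.87, -0.6]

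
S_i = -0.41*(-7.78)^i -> [-0.41, 3.19, -24.82, 193.07, -1502.11]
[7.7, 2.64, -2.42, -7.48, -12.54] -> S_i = 7.70 + -5.06*i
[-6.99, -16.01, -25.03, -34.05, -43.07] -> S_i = -6.99 + -9.02*i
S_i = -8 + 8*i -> [-8, 0, 8, 16, 24]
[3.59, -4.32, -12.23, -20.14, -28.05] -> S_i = 3.59 + -7.91*i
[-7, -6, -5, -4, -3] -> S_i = -7 + 1*i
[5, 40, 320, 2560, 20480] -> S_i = 5*8^i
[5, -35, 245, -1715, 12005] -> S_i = 5*-7^i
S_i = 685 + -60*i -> [685, 625, 565, 505, 445]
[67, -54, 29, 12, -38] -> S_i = Random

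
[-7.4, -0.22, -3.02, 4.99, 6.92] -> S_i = Random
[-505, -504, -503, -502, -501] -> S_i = -505 + 1*i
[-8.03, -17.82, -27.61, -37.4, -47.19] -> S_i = -8.03 + -9.79*i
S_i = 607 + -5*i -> [607, 602, 597, 592, 587]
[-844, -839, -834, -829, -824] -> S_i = -844 + 5*i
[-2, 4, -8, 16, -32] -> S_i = -2*-2^i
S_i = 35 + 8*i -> [35, 43, 51, 59, 67]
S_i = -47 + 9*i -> [-47, -38, -29, -20, -11]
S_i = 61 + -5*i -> [61, 56, 51, 46, 41]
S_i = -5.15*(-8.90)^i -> [-5.15, 45.84, -407.93, 3630.59, -32312.25]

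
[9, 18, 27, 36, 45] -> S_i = 9 + 9*i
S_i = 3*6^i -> [3, 18, 108, 648, 3888]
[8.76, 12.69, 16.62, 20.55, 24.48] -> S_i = 8.76 + 3.93*i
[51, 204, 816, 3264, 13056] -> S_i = 51*4^i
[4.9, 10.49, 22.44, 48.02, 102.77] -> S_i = 4.90*2.14^i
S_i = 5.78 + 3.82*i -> [5.78, 9.6, 13.42, 17.24, 21.06]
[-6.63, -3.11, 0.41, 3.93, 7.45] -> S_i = -6.63 + 3.52*i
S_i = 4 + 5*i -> [4, 9, 14, 19, 24]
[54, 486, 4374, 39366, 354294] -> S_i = 54*9^i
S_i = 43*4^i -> [43, 172, 688, 2752, 11008]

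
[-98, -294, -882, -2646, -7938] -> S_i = -98*3^i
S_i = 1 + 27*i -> [1, 28, 55, 82, 109]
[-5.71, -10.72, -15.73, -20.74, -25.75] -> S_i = -5.71 + -5.01*i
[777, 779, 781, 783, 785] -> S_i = 777 + 2*i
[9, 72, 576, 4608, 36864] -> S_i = 9*8^i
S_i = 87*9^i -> [87, 783, 7047, 63423, 570807]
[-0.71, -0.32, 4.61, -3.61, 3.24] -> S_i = Random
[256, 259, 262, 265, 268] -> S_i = 256 + 3*i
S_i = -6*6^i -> [-6, -36, -216, -1296, -7776]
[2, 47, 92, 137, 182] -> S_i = 2 + 45*i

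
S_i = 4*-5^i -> [4, -20, 100, -500, 2500]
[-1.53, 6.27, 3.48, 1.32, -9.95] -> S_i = Random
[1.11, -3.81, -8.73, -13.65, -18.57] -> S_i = 1.11 + -4.92*i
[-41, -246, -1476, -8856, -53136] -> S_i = -41*6^i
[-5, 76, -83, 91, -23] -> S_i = Random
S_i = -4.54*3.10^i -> [-4.54, -14.07, -43.63, -135.25, -419.28]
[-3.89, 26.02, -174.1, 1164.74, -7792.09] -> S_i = -3.89*(-6.69)^i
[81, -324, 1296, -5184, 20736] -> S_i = 81*-4^i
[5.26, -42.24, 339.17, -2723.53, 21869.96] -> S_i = 5.26*(-8.03)^i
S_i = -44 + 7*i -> [-44, -37, -30, -23, -16]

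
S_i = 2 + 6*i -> [2, 8, 14, 20, 26]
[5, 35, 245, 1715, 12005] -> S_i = 5*7^i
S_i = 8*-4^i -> [8, -32, 128, -512, 2048]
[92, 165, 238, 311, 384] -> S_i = 92 + 73*i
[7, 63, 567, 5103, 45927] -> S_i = 7*9^i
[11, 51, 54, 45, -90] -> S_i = Random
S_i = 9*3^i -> [9, 27, 81, 243, 729]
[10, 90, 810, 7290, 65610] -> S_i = 10*9^i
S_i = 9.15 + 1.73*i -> [9.15, 10.88, 12.61, 14.34, 16.07]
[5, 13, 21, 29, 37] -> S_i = 5 + 8*i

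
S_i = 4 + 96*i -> [4, 100, 196, 292, 388]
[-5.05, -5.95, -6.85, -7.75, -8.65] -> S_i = -5.05 + -0.90*i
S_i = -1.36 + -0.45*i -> [-1.36, -1.81, -2.26, -2.71, -3.16]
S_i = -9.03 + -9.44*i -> [-9.03, -18.47, -27.91, -37.35, -46.79]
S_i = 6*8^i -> [6, 48, 384, 3072, 24576]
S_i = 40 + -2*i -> [40, 38, 36, 34, 32]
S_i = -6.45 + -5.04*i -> [-6.45, -11.49, -16.53, -21.57, -26.61]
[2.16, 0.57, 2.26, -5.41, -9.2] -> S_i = Random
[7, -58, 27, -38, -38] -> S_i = Random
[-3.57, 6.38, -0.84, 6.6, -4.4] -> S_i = Random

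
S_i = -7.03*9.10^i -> [-7.03, -63.97, -582.15, -5297.6, -48208.2]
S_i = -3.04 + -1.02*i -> [-3.04, -4.06, -5.08, -6.1, -7.12]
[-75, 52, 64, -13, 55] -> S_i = Random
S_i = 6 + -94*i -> [6, -88, -182, -276, -370]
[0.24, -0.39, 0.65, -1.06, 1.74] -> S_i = 0.24*(-1.64)^i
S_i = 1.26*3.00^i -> [1.26, 3.78, 11.34, 34.02, 102.06]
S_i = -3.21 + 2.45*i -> [-3.21, -0.76, 1.69, 4.14, 6.59]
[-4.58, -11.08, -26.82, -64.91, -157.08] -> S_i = -4.58*2.42^i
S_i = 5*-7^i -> [5, -35, 245, -1715, 12005]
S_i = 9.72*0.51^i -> [9.72, 4.96, 2.53, 1.29, 0.66]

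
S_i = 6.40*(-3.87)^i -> [6.4, -24.77, 95.85, -370.95, 1435.57]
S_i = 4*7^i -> [4, 28, 196, 1372, 9604]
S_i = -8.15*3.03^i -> [-8.15, -24.69, -74.82, -226.72, -686.95]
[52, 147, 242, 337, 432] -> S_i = 52 + 95*i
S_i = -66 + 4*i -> [-66, -62, -58, -54, -50]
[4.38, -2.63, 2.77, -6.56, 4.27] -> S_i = Random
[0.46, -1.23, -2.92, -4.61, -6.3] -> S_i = 0.46 + -1.69*i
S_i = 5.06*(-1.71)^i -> [5.06, -8.65, 14.8, -25.3, 43.26]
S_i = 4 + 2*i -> [4, 6, 8, 10, 12]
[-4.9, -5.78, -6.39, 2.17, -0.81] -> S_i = Random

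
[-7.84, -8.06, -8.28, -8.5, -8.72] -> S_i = -7.84 + -0.22*i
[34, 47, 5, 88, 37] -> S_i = Random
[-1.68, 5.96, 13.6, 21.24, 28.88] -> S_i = -1.68 + 7.64*i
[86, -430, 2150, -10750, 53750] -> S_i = 86*-5^i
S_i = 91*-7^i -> [91, -637, 4459, -31213, 218491]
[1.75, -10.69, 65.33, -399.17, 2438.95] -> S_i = 1.75*(-6.11)^i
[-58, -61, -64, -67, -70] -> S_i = -58 + -3*i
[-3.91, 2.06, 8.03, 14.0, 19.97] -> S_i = -3.91 + 5.97*i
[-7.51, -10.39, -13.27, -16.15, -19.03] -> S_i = -7.51 + -2.88*i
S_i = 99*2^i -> [99, 198, 396, 792, 1584]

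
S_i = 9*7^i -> [9, 63, 441, 3087, 21609]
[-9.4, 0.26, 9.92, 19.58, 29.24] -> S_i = -9.40 + 9.66*i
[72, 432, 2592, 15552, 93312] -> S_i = 72*6^i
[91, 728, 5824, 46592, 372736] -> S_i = 91*8^i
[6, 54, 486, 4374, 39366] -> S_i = 6*9^i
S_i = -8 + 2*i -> [-8, -6, -4, -2, 0]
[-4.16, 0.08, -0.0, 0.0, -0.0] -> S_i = -4.16*(-0.02)^i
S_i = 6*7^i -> [6, 42, 294, 2058, 14406]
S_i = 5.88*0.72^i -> [5.88, 4.23, 3.05, 2.19, 1.58]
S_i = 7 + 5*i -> [7, 12, 17, 22, 27]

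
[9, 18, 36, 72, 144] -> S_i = 9*2^i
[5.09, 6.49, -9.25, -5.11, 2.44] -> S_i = Random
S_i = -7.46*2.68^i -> [-7.46, -19.99, -53.58, -143.6, -384.84]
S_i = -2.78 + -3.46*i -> [-2.78, -6.24, -9.7, -13.16, -16.62]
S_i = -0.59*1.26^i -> [-0.59, -0.74, -0.94, -1.18, -1.49]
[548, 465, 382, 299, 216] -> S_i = 548 + -83*i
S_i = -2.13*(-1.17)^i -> [-2.13, 2.49, -2.92, 3.41, -3.99]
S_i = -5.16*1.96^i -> [-5.16, -10.11, -19.82, -38.85, -76.15]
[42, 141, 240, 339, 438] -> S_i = 42 + 99*i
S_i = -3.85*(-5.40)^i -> [-3.85, 20.79, -112.27, 606.24, -3273.68]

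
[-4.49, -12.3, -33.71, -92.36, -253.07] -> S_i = -4.49*2.74^i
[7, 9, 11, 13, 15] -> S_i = 7 + 2*i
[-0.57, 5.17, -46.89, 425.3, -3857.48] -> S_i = -0.57*(-9.07)^i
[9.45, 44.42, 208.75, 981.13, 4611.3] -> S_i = 9.45*4.70^i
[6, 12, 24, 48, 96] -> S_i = 6*2^i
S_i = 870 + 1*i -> [870, 871, 872, 873, 874]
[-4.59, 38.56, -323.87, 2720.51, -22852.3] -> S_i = -4.59*(-8.40)^i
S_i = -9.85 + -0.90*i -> [-9.85, -10.75, -11.65, -12.55, -13.45]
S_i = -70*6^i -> [-70, -420, -2520, -15120, -90720]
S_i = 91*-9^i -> [91, -819, 7371, -66339, 597051]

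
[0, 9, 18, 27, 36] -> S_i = 0 + 9*i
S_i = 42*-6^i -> [42, -252, 1512, -9072, 54432]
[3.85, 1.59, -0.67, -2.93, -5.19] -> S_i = 3.85 + -2.26*i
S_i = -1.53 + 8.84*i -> [-1.53, 7.31, 16.15, 24.99, 33.83]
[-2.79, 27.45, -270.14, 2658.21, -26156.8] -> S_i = -2.79*(-9.84)^i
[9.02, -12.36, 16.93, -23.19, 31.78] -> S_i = 9.02*(-1.37)^i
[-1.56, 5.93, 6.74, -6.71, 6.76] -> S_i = Random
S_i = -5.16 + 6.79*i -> [-5.16, 1.63, 8.42, 15.21, 22.0]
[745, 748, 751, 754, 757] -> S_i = 745 + 3*i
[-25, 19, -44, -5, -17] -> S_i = Random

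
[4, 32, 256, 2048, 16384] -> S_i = 4*8^i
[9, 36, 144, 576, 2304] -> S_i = 9*4^i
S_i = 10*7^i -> [10, 70, 490, 3430, 24010]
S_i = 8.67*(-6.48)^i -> [8.67, -56.18, 364.06, -2359.09, 15286.89]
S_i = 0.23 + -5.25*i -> [0.23, -5.02, -10.27, -15.52, -20.77]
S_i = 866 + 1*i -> [866, 867, 868, 869, 870]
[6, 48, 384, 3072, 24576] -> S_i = 6*8^i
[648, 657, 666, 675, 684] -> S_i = 648 + 9*i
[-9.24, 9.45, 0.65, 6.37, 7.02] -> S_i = Random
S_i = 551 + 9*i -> [551, 560, 569, 578, 587]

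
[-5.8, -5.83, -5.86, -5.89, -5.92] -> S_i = -5.80 + -0.03*i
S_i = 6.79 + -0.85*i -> [6.79, 5.94, 5.09, 4.24, 3.39]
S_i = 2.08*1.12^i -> [2.08, 2.33, 2.61, 2.92, 3.27]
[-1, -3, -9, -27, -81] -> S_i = -1*3^i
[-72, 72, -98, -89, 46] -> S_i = Random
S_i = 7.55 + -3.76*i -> [7.55, 3.79, 0.03, -3.73, -7.49]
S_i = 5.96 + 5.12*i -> [5.96, 11.08, 16.2, 21.32, 26.44]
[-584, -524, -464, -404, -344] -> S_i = -584 + 60*i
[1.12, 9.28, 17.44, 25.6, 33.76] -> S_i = 1.12 + 8.16*i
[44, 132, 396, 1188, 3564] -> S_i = 44*3^i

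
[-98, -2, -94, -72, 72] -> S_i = Random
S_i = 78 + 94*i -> [78, 172, 266, 360, 454]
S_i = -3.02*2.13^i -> [-3.02, -6.43, -13.7, -29.18, -62.16]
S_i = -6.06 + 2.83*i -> [-6.06, -3.23, -0.4, 2.43, 5.26]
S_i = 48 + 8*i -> [48, 56, 64, 72, 80]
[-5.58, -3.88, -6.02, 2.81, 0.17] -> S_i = Random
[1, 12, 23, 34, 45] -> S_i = 1 + 11*i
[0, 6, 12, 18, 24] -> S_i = 0 + 6*i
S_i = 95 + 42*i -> [95, 137, 179, 221, 263]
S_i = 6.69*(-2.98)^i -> [6.69, -19.94, 59.41, -177.04, 527.58]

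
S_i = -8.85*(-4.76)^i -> [-8.85, 42.13, -200.52, 954.47, -4543.3]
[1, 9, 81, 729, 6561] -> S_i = 1*9^i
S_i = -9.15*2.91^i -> [-9.15, -26.63, -77.48, -225.48, -656.13]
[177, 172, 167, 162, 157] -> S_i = 177 + -5*i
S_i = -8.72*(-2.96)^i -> [-8.72, 25.81, -76.4, 226.15, -669.4]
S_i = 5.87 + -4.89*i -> [5.87, 0.98, -3.91, -8.8, -13.69]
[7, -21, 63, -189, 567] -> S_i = 7*-3^i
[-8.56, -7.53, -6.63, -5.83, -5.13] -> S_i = -8.56*0.88^i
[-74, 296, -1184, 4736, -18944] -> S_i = -74*-4^i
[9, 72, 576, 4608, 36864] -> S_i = 9*8^i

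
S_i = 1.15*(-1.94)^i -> [1.15, -2.23, 4.33, -8.4, 16.29]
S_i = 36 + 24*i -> [36, 60, 84, 108, 132]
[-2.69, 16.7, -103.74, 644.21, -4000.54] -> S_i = -2.69*(-6.21)^i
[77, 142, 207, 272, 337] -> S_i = 77 + 65*i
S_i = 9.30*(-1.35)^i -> [9.3, -12.56, 16.95, -22.88, 30.89]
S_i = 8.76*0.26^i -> [8.76, 2.28, 0.59, 0.15, 0.04]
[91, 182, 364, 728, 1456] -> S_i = 91*2^i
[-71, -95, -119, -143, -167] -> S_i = -71 + -24*i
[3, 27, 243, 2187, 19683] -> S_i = 3*9^i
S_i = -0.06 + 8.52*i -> [-0.06, 8.46, 16.98, 25.5, 34.02]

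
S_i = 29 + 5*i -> [29, 34, 39, 44, 49]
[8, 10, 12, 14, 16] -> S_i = 8 + 2*i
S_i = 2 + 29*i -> [2, 31, 60, 89, 118]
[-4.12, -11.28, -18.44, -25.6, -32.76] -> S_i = -4.12 + -7.16*i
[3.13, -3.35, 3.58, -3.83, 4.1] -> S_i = 3.13*(-1.07)^i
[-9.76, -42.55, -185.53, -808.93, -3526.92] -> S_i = -9.76*4.36^i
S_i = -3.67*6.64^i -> [-3.67, -24.37, -161.81, -1074.41, -7134.09]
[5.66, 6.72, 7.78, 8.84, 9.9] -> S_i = 5.66 + 1.06*i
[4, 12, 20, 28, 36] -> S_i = 4 + 8*i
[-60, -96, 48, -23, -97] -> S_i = Random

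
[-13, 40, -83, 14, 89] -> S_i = Random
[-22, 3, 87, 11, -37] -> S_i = Random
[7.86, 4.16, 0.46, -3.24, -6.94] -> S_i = 7.86 + -3.70*i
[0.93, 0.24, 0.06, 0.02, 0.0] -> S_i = 0.93*0.26^i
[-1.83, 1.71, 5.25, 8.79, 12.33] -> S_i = -1.83 + 3.54*i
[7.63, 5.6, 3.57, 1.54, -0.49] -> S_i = 7.63 + -2.03*i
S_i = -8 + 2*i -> [-8, -6, -4, -2, 0]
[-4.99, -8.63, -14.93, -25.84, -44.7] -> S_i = -4.99*1.73^i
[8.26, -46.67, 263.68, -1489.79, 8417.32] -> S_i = 8.26*(-5.65)^i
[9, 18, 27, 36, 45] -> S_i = 9 + 9*i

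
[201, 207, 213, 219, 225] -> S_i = 201 + 6*i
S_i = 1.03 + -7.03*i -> [1.03, -6.0, -13.03, -20.06, -27.09]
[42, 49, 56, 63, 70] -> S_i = 42 + 7*i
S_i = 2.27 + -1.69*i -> [2.27, 0.58, -1.11, -2.8, -4.49]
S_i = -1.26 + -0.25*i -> [-1.26, -1.51, -1.76, -2.01, -2.26]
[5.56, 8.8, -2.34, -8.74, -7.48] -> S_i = Random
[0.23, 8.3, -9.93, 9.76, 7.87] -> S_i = Random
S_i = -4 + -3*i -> [-4, -7, -10, -13, -16]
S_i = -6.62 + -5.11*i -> [-6.62, -11.73, -16.84, -21.95, -27.06]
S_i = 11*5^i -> [11, 55, 275, 1375, 6875]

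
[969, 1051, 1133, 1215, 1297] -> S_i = 969 + 82*i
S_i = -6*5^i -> [-6, -30, -150, -750, -3750]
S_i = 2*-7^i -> [2, -14, 98, -686, 4802]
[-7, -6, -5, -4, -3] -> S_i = -7 + 1*i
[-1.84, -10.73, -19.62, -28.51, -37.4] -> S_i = -1.84 + -8.89*i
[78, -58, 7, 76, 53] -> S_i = Random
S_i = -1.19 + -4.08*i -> [-1.19, -5.27, -9.35, -13.43, -17.51]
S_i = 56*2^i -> [56, 112, 224, 448, 896]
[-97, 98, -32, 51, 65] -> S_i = Random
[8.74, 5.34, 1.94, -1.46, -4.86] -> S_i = 8.74 + -3.40*i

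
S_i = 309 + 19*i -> [309, 328, 347, 366, 385]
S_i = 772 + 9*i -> [772, 781, 790, 799, 808]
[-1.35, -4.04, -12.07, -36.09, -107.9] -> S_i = -1.35*2.99^i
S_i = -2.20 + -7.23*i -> [-2.2, -9.43, -16.66, -23.89, -31.12]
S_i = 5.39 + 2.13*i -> [5.39, 7.52, 9.65, 11.78, 13.91]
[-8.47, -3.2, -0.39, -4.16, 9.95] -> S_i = Random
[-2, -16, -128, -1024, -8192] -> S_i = -2*8^i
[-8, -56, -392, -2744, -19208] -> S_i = -8*7^i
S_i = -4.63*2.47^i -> [-4.63, -11.44, -28.25, -69.77, -172.33]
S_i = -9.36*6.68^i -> [-9.36, -62.52, -417.67, -2790.01, -18637.24]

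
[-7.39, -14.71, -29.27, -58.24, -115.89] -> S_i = -7.39*1.99^i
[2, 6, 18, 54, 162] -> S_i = 2*3^i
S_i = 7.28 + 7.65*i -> [7.28, 14.93, 22.58, 30.23, 37.88]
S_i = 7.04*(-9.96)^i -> [7.04, -70.12, 698.38, -6955.86, 69280.34]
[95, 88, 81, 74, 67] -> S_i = 95 + -7*i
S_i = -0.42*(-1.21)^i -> [-0.42, 0.51, -0.61, 0.74, -0.9]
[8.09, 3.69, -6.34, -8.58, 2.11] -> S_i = Random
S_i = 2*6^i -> [2, 12, 72, 432, 2592]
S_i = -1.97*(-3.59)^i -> [-1.97, 7.07, -25.39, 91.15, -327.22]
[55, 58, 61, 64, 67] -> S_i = 55 + 3*i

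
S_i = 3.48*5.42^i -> [3.48, 18.86, 102.23, 554.09, 3003.15]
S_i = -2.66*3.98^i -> [-2.66, -10.59, -42.14, -167.7, -667.44]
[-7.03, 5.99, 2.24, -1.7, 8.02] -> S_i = Random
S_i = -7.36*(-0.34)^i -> [-7.36, 2.5, -0.85, 0.29, -0.1]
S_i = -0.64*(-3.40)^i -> [-0.64, 2.18, -7.4, 25.15, -85.53]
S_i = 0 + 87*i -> [0, 87, 174, 261, 348]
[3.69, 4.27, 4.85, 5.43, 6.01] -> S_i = 3.69 + 0.58*i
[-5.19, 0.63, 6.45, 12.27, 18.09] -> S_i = -5.19 + 5.82*i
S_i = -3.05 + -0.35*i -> [-3.05, -3.4, -3.75, -4.1, -4.45]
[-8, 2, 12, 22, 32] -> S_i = -8 + 10*i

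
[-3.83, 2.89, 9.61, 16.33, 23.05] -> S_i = -3.83 + 6.72*i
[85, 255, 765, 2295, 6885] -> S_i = 85*3^i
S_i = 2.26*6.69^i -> [2.26, 15.12, 101.15, 676.69, 4527.03]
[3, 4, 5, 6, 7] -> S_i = 3 + 1*i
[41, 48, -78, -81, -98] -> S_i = Random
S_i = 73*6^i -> [73, 438, 2628, 15768, 94608]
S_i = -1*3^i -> [-1, -3, -9, -27, -81]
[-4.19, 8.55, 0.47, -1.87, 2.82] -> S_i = Random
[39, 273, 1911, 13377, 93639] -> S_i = 39*7^i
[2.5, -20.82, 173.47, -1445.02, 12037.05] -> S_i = 2.50*(-8.33)^i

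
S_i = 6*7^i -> [6, 42, 294, 2058, 14406]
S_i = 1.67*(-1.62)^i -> [1.67, -2.71, 4.38, -7.1, 11.5]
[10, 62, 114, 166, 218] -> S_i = 10 + 52*i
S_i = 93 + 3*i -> [93, 96, 99, 102, 105]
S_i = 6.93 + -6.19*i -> [6.93, 0.74, -5.45, -11.64, -17.83]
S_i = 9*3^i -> [9, 27, 81, 243, 729]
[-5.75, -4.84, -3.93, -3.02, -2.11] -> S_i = -5.75 + 0.91*i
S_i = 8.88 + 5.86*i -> [8.88, 14.74, 20.6, 26.46, 32.32]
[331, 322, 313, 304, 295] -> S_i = 331 + -9*i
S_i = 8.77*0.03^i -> [8.77, 0.26, 0.01, 0.0, 0.0]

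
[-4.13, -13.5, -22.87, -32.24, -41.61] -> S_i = -4.13 + -9.37*i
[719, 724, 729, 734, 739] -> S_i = 719 + 5*i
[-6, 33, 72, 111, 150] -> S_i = -6 + 39*i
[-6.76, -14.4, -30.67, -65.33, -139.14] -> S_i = -6.76*2.13^i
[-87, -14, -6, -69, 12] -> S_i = Random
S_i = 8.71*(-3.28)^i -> [8.71, -28.57, 93.71, -307.35, 1008.12]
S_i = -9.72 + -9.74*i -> [-9.72, -19.46, -29.2, -38.94, -48.68]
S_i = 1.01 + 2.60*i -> [1.01, 3.61, 6.21, 8.81, 11.41]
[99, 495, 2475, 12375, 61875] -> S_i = 99*5^i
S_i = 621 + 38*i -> [621, 659, 697, 735, 773]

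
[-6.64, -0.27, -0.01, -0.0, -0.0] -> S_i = -6.64*0.04^i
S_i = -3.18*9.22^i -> [-3.18, -29.32, -270.33, -2492.41, -22980.04]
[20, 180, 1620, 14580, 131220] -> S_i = 20*9^i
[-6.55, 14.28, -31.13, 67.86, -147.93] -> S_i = -6.55*(-2.18)^i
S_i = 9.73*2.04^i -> [9.73, 19.85, 40.49, 82.6, 168.51]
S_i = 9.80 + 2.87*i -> [9.8, 12.67, 15.54, 18.41, 21.28]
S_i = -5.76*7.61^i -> [-5.76, -43.83, -333.57, -2538.5, -19317.95]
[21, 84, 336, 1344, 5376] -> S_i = 21*4^i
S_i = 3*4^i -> [3, 12, 48, 192, 768]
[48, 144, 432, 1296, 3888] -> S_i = 48*3^i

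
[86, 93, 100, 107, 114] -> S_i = 86 + 7*i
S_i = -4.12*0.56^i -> [-4.12, -2.31, -1.29, -0.72, -0.41]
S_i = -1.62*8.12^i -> [-1.62, -13.15, -106.81, -867.33, -7042.7]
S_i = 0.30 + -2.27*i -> [0.3, -1.97, -4.24, -6.51, -8.78]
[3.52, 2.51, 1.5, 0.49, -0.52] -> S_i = 3.52 + -1.01*i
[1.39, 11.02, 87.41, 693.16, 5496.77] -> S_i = 1.39*7.93^i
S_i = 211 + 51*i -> [211, 262, 313, 364, 415]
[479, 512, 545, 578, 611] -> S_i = 479 + 33*i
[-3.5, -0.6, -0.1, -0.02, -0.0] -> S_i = -3.50*0.17^i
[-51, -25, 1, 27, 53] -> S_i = -51 + 26*i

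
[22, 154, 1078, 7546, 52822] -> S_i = 22*7^i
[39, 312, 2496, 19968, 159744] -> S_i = 39*8^i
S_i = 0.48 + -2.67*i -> [0.48, -2.19, -4.86, -7.53, -10.2]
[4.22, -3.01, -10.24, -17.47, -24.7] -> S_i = 4.22 + -7.23*i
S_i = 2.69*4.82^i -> [2.69, 12.97, 62.5, 301.23, 1451.91]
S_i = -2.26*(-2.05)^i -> [-2.26, 4.63, -9.5, 19.47, -39.91]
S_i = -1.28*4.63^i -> [-1.28, -5.93, -27.44, -127.04, -588.21]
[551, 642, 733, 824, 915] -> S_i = 551 + 91*i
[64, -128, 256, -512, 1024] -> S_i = 64*-2^i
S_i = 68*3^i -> [68, 204, 612, 1836, 5508]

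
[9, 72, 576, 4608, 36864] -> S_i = 9*8^i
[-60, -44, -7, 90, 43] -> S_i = Random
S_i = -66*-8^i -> [-66, 528, -4224, 33792, -270336]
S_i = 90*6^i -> [90, 540, 3240, 19440, 116640]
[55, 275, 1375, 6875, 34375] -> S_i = 55*5^i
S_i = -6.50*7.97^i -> [-6.5, -51.8, -412.89, -3290.7, -26226.88]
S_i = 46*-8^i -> [46, -368, 2944, -23552, 188416]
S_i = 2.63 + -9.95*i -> [2.63, -7.32, -17.27, -27.22, -37.17]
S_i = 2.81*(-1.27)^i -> [2.81, -3.57, 4.53, -5.76, 7.31]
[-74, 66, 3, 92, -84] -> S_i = Random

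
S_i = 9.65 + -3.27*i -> [9.65, 6.38, 3.11, -0.16, -3.43]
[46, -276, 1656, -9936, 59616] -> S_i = 46*-6^i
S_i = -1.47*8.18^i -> [-1.47, -12.02, -98.36, -804.59, -6581.59]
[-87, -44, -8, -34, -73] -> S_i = Random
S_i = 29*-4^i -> [29, -116, 464, -1856, 7424]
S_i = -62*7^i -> [-62, -434, -3038, -21266, -148862]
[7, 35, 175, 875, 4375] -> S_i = 7*5^i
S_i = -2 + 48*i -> [-2, 46, 94, 142, 190]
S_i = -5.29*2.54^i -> [-5.29, -13.44, -34.13, -86.69, -220.19]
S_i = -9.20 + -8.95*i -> [-9.2, -18.15, -27.1, -36.05, -45.0]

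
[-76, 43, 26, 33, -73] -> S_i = Random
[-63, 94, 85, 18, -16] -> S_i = Random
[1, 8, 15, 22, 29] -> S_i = 1 + 7*i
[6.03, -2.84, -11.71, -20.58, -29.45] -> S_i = 6.03 + -8.87*i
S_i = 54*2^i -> [54, 108, 216, 432, 864]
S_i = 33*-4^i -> [33, -132, 528, -2112, 8448]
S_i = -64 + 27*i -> [-64, -37, -10, 17, 44]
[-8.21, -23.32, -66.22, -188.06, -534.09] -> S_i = -8.21*2.84^i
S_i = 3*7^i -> [3, 21, 147, 1029, 7203]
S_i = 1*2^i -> [1, 2, 4, 8, 16]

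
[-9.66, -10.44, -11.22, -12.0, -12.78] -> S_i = -9.66 + -0.78*i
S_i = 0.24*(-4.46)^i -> [0.24, -1.07, 4.77, -21.29, 94.96]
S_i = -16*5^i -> [-16, -80, -400, -2000, -10000]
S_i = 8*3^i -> [8, 24, 72, 216, 648]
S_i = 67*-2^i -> [67, -134, 268, -536, 1072]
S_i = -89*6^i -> [-89, -534, -3204, -19224, -115344]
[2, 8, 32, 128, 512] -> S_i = 2*4^i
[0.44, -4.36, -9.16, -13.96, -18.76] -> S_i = 0.44 + -4.80*i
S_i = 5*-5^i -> [5, -25, 125, -625, 3125]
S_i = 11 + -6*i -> [11, 5, -1, -7, -13]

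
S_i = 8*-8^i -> [8, -64, 512, -4096, 32768]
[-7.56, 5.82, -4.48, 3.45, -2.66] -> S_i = -7.56*(-0.77)^i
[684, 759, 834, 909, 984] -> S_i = 684 + 75*i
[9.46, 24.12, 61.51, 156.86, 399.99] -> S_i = 9.46*2.55^i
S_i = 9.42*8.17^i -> [9.42, 76.96, 628.77, 5137.09, 41970.02]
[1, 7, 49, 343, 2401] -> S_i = 1*7^i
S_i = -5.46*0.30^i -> [-5.46, -1.64, -0.49, -0.15, -0.04]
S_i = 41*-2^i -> [41, -82, 164, -328, 656]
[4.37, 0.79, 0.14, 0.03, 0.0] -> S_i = 4.37*0.18^i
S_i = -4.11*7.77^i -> [-4.11, -31.93, -248.13, -1927.99, -14980.49]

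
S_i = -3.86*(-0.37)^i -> [-3.86, 1.43, -0.53, 0.2, -0.07]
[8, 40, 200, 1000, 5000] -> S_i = 8*5^i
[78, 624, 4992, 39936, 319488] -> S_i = 78*8^i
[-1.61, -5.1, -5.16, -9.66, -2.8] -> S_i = Random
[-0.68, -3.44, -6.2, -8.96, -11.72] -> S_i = -0.68 + -2.76*i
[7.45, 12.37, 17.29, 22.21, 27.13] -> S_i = 7.45 + 4.92*i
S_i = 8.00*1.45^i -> [8.0, 11.6, 16.82, 24.39, 35.36]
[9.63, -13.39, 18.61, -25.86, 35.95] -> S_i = 9.63*(-1.39)^i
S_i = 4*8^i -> [4, 32, 256, 2048, 16384]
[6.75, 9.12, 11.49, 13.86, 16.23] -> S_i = 6.75 + 2.37*i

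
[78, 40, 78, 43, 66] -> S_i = Random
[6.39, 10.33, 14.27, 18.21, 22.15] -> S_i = 6.39 + 3.94*i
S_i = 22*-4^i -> [22, -88, 352, -1408, 5632]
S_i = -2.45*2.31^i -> [-2.45, -5.66, -13.07, -30.2, -69.76]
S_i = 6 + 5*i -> [6, 11, 16, 21, 26]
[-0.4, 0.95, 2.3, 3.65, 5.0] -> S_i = -0.40 + 1.35*i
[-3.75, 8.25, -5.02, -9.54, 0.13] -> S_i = Random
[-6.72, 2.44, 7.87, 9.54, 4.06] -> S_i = Random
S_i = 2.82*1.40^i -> [2.82, 3.95, 5.53, 7.74, 10.83]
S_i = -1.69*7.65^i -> [-1.69, -12.93, -98.9, -756.61, -5788.05]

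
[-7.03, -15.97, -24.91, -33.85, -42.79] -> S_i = -7.03 + -8.94*i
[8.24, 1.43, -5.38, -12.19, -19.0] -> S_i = 8.24 + -6.81*i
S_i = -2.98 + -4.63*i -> [-2.98, -7.61, -12.24, -16.87, -21.5]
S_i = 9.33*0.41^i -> [9.33, 3.83, 1.57, 0.64, 0.26]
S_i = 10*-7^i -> [10, -70, 490, -3430, 24010]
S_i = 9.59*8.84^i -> [9.59, 84.78, 749.42, 6624.84, 58563.59]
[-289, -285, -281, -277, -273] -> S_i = -289 + 4*i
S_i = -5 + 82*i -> [-5, 77, 159, 241, 323]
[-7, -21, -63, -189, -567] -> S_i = -7*3^i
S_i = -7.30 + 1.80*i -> [-7.3, -5.5, -3.7, -1.9, -0.1]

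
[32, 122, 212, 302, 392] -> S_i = 32 + 90*i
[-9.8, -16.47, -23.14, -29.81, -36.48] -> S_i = -9.80 + -6.67*i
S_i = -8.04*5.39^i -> [-8.04, -43.34, -233.58, -1258.99, -6785.96]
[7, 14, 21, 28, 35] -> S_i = 7 + 7*i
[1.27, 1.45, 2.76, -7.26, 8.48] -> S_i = Random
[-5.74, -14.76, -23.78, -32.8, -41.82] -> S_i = -5.74 + -9.02*i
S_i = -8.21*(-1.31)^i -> [-8.21, 10.76, -14.09, 18.46, -24.18]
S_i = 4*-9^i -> [4, -36, 324, -2916, 26244]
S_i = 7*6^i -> [7, 42, 252, 1512, 9072]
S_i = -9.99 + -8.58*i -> [-9.99, -18.57, -27.15, -35.73, -44.31]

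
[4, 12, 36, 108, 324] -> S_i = 4*3^i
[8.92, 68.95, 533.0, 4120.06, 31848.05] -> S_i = 8.92*7.73^i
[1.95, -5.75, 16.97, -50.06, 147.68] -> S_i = 1.95*(-2.95)^i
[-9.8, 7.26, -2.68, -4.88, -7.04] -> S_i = Random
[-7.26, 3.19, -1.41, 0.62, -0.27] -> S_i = -7.26*(-0.44)^i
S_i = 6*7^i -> [6, 42, 294, 2058, 14406]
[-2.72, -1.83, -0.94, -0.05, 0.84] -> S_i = -2.72 + 0.89*i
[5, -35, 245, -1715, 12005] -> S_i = 5*-7^i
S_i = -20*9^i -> [-20, -180, -1620, -14580, -131220]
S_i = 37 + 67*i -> [37, 104, 171, 238, 305]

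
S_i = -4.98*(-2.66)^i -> [-4.98, 13.25, -35.24, 93.73, -249.32]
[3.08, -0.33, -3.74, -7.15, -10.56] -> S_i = 3.08 + -3.41*i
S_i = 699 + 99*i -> [699, 798, 897, 996, 1095]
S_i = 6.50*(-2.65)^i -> [6.5, -17.22, 45.65, -120.96, 320.55]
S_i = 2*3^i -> [2, 6, 18, 54, 162]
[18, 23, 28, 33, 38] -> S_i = 18 + 5*i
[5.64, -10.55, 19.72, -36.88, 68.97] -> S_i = 5.64*(-1.87)^i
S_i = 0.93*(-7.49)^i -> [0.93, -6.97, 52.17, -390.78, 2926.92]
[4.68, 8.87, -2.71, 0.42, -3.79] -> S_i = Random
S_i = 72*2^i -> [72, 144, 288, 576, 1152]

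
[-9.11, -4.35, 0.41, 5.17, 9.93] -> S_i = -9.11 + 4.76*i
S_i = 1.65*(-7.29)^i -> [1.65, -12.03, 87.69, -639.24, 4660.09]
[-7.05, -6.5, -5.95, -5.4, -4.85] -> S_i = -7.05 + 0.55*i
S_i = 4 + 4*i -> [4, 8, 12, 16, 20]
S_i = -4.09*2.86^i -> [-4.09, -11.7, -33.45, -95.68, -273.64]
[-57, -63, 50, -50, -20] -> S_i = Random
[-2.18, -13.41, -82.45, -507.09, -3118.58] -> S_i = -2.18*6.15^i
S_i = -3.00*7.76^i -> [-3.0, -23.28, -180.65, -1401.87, -10878.48]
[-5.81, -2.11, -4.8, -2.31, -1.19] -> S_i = Random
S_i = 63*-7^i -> [63, -441, 3087, -21609, 151263]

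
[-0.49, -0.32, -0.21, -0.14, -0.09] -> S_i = -0.49*0.66^i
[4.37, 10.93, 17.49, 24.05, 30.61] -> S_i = 4.37 + 6.56*i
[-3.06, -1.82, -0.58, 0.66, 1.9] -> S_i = -3.06 + 1.24*i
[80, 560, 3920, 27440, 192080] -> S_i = 80*7^i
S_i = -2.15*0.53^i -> [-2.15, -1.14, -0.6, -0.32, -0.17]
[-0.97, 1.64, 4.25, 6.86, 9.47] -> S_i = -0.97 + 2.61*i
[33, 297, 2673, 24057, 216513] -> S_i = 33*9^i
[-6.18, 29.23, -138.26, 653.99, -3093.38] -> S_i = -6.18*(-4.73)^i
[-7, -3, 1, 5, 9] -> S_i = -7 + 4*i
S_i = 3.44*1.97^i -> [3.44, 6.78, 13.35, 26.3, 51.81]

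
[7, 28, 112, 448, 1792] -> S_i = 7*4^i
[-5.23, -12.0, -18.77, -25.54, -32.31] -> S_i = -5.23 + -6.77*i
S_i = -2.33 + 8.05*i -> [-2.33, 5.72, 13.77, 21.82, 29.87]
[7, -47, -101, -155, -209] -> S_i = 7 + -54*i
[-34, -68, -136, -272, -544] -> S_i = -34*2^i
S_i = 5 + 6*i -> [5, 11, 17, 23, 29]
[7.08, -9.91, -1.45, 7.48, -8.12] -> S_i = Random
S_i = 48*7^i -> [48, 336, 2352, 16464, 115248]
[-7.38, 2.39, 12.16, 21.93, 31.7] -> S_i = -7.38 + 9.77*i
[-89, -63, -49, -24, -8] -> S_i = Random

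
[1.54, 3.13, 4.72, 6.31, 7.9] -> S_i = 1.54 + 1.59*i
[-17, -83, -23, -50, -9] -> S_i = Random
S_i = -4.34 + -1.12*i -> [-4.34, -5.46, -6.58, -7.7, -8.82]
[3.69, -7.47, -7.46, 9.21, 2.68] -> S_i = Random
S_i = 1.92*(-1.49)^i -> [1.92, -2.86, 4.26, -6.35, 9.46]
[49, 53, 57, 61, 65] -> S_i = 49 + 4*i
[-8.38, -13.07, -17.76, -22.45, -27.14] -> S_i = -8.38 + -4.69*i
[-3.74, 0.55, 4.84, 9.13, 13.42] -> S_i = -3.74 + 4.29*i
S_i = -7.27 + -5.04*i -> [-7.27, -12.31, -17.35, -22.39, -27.43]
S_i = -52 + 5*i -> [-52, -47, -42, -37, -32]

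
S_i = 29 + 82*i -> [29, 111, 193, 275, 357]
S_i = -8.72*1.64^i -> [-8.72, -14.3, -23.45, -38.46, -63.08]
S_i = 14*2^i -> [14, 28, 56, 112, 224]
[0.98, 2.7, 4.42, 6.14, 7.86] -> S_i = 0.98 + 1.72*i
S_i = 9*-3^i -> [9, -27, 81, -243, 729]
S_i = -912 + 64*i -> [-912, -848, -784, -720, -656]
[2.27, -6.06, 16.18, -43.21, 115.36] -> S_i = 2.27*(-2.67)^i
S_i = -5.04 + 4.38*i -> [-5.04, -0.66, 3.72, 8.1, 12.48]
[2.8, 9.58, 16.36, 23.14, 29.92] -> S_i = 2.80 + 6.78*i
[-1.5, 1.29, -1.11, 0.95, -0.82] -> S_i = -1.50*(-0.86)^i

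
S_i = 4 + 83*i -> [4, 87, 170, 253, 336]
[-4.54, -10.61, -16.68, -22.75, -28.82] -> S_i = -4.54 + -6.07*i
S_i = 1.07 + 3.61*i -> [1.07, 4.68, 8.29, 11.9, 15.51]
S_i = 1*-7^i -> [1, -7, 49, -343, 2401]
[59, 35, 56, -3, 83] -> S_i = Random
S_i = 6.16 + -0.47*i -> [6.16, 5.69, 5.22, 4.75, 4.28]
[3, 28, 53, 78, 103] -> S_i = 3 + 25*i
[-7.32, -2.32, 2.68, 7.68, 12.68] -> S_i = -7.32 + 5.00*i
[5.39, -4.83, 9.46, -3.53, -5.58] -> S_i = Random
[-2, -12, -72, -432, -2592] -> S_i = -2*6^i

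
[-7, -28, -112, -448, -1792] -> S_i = -7*4^i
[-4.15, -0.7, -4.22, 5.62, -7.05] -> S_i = Random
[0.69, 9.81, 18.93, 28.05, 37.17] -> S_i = 0.69 + 9.12*i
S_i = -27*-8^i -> [-27, 216, -1728, 13824, -110592]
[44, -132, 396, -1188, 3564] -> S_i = 44*-3^i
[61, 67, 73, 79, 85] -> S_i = 61 + 6*i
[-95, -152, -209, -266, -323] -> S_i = -95 + -57*i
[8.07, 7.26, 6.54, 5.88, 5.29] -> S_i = 8.07*0.90^i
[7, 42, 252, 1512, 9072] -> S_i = 7*6^i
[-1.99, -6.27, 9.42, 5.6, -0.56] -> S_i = Random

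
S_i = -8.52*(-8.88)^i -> [-8.52, 75.66, -671.84, 5965.93, -52977.5]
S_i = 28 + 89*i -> [28, 117, 206, 295, 384]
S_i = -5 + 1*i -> [-5, -4, -3, -2, -1]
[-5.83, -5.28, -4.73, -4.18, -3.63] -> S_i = -5.83 + 0.55*i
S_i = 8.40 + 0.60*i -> [8.4, 9.0, 9.6, 10.2, 10.8]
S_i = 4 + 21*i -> [4, 25, 46, 67, 88]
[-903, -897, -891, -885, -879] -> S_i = -903 + 6*i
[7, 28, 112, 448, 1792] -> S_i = 7*4^i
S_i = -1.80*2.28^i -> [-1.8, -4.1, -9.36, -21.33, -48.64]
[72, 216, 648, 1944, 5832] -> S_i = 72*3^i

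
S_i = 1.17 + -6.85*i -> [1.17, -5.68, -12.53, -19.38, -26.23]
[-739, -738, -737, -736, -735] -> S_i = -739 + 1*i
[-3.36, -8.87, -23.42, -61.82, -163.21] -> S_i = -3.36*2.64^i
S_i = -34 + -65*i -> [-34, -99, -164, -229, -294]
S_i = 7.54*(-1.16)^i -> [7.54, -8.75, 10.15, -11.77, 13.65]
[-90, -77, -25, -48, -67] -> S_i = Random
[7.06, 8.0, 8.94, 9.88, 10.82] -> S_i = 7.06 + 0.94*i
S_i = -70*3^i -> [-70, -210, -630, -1890, -5670]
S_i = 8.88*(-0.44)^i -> [8.88, -3.91, 1.72, -0.76, 0.33]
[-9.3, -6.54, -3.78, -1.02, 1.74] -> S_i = -9.30 + 2.76*i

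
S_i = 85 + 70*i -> [85, 155, 225, 295, 365]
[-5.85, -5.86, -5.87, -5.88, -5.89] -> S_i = -5.85 + -0.01*i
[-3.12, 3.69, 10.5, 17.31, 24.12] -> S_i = -3.12 + 6.81*i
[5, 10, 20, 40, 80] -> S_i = 5*2^i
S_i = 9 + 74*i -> [9, 83, 157, 231, 305]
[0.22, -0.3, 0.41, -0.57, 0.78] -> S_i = 0.22*(-1.37)^i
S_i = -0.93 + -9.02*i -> [-0.93, -9.95, -18.97, -27.99, -37.01]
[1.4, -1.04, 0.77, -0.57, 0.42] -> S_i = 1.40*(-0.74)^i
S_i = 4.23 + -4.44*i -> [4.23, -0.21, -4.65, -9.09, -13.53]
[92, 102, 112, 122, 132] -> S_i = 92 + 10*i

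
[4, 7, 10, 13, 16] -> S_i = 4 + 3*i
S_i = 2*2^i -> [2, 4, 8, 16, 32]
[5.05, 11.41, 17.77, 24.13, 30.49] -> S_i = 5.05 + 6.36*i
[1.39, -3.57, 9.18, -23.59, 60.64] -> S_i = 1.39*(-2.57)^i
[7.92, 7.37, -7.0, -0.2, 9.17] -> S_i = Random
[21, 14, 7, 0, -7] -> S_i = 21 + -7*i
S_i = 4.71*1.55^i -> [4.71, 7.3, 11.32, 17.54, 27.19]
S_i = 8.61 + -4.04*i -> [8.61, 4.57, 0.53, -3.51, -7.55]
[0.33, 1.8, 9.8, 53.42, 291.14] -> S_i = 0.33*5.45^i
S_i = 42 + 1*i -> [42, 43, 44, 45, 46]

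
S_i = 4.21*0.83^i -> [4.21, 3.49, 2.9, 2.41, 2.0]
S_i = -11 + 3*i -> [-11, -8, -5, -2, 1]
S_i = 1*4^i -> [1, 4, 16, 64, 256]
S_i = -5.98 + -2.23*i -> [-5.98, -8.21, -10.44, -12.67, -14.9]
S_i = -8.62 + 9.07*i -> [-8.62, 0.45, 9.52, 18.59, 27.66]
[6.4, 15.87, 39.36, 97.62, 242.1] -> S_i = 6.40*2.48^i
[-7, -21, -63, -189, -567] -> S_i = -7*3^i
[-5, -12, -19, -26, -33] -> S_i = -5 + -7*i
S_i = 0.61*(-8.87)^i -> [0.61, -5.41, 47.99, -425.7, 3775.93]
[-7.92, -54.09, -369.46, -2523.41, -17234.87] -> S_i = -7.92*6.83^i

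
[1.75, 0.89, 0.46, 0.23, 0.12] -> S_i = 1.75*0.51^i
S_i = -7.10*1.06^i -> [-7.1, -7.53, -7.98, -8.46, -8.96]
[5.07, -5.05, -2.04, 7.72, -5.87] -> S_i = Random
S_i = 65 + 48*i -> [65, 113, 161, 209, 257]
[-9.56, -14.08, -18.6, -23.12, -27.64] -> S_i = -9.56 + -4.52*i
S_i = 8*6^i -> [8, 48, 288, 1728, 10368]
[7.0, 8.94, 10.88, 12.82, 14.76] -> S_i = 7.00 + 1.94*i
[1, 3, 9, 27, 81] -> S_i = 1*3^i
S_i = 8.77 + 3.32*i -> [8.77, 12.09, 15.41, 18.73, 22.05]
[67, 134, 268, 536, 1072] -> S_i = 67*2^i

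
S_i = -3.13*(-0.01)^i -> [-3.13, 0.03, -0.0, 0.0, -0.0]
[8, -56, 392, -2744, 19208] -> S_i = 8*-7^i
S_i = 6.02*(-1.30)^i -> [6.02, -7.83, 10.17, -13.23, 17.19]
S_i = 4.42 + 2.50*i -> [4.42, 6.92, 9.42, 11.92, 14.42]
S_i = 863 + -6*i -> [863, 857, 851, 845, 839]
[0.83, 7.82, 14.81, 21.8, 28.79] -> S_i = 0.83 + 6.99*i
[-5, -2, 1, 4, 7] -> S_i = -5 + 3*i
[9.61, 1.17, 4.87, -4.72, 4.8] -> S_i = Random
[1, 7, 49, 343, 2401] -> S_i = 1*7^i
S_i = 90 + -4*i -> [90, 86, 82, 78, 74]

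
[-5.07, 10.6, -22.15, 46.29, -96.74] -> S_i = -5.07*(-2.09)^i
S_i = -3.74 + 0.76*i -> [-3.74, -2.98, -2.22, -1.46, -0.7]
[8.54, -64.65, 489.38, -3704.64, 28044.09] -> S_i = 8.54*(-7.57)^i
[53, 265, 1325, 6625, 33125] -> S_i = 53*5^i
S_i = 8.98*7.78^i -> [8.98, 69.86, 543.55, 4228.78, 32899.91]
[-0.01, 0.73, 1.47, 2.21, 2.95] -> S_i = -0.01 + 0.74*i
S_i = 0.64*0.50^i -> [0.64, 0.32, 0.16, 0.08, 0.04]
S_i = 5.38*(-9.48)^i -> [5.38, -51.0, 483.5, -4583.61, 43452.59]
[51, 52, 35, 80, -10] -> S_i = Random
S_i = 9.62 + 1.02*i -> [9.62, 10.64, 11.66, 12.68, 13.7]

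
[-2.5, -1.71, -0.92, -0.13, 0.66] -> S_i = -2.50 + 0.79*i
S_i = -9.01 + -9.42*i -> [-9.01, -18.43, -27.85, -37.27, -46.69]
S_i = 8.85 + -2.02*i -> [8.85, 6.83, 4.81, 2.79, 0.77]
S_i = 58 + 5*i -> [58, 63, 68, 73, 78]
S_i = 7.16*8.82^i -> [7.16, 63.15, 556.99, 4912.68, 43329.87]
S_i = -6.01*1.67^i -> [-6.01, -10.04, -16.76, -27.99, -46.75]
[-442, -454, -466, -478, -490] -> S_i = -442 + -12*i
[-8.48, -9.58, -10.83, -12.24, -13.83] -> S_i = -8.48*1.13^i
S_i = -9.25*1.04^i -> [-9.25, -9.62, -10.0, -10.4, -10.82]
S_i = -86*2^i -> [-86, -172, -344, -688, -1376]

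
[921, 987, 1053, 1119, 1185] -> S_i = 921 + 66*i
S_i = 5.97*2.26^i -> [5.97, 13.49, 30.49, 68.91, 155.74]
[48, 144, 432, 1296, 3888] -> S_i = 48*3^i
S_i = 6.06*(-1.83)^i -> [6.06, -11.09, 20.29, -37.14, 67.96]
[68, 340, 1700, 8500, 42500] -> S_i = 68*5^i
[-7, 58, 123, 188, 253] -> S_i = -7 + 65*i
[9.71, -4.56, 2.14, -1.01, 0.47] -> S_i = 9.71*(-0.47)^i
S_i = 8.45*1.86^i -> [8.45, 15.72, 29.23, 54.37, 101.14]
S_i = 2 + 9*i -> [2, 11, 20, 29, 38]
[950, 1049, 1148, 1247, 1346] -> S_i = 950 + 99*i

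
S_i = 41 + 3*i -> [41, 44, 47, 50, 53]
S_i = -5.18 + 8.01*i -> [-5.18, 2.83, 10.84, 18.85, 26.86]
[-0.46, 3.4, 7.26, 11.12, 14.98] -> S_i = -0.46 + 3.86*i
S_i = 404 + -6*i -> [404, 398, 392, 386, 380]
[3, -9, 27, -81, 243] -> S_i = 3*-3^i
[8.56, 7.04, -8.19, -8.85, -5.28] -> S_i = Random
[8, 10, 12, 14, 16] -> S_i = 8 + 2*i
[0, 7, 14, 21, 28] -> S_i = 0 + 7*i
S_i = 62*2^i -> [62, 124, 248, 496, 992]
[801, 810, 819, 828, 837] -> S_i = 801 + 9*i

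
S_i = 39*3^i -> [39, 117, 351, 1053, 3159]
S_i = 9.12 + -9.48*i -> [9.12, -0.36, -9.84, -19.32, -28.8]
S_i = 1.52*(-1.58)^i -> [1.52, -2.4, 3.79, -6.0, 9.47]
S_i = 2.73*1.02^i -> [2.73, 2.78, 2.84, 2.9, 2.96]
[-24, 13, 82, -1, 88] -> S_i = Random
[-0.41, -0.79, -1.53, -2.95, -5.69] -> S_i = -0.41*1.93^i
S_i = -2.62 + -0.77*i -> [-2.62, -3.39, -4.16, -4.93, -5.7]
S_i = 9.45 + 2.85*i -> [9.45, 12.3, 15.15, 18.0, 20.85]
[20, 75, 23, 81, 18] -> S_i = Random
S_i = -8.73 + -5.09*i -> [-8.73, -13.82, -18.91, -24.0, -29.09]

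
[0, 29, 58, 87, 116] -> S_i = 0 + 29*i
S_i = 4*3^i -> [4, 12, 36, 108, 324]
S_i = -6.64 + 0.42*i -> [-6.64, -6.22, -5.8, -5.38, -4.96]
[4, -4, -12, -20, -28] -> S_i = 4 + -8*i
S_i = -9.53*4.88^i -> [-9.53, -46.51, -226.95, -1107.52, -5404.71]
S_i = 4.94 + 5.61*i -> [4.94, 10.55, 16.16, 21.77, 27.38]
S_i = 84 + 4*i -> [84, 88, 92, 96, 100]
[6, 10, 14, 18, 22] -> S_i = 6 + 4*i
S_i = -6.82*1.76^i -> [-6.82, -12.0, -21.13, -37.18, -65.44]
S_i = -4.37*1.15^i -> [-4.37, -5.03, -5.78, -6.65, -7.64]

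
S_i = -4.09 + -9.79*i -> [-4.09, -13.88, -23.67, -33.46, -43.25]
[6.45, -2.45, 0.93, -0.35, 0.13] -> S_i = 6.45*(-0.38)^i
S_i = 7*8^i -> [7, 56, 448, 3584, 28672]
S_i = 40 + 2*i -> [40, 42, 44, 46, 48]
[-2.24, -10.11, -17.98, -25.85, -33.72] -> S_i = -2.24 + -7.87*i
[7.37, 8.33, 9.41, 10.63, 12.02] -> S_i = 7.37*1.13^i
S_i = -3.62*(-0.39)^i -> [-3.62, 1.41, -0.55, 0.21, -0.08]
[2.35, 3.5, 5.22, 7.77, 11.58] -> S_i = 2.35*1.49^i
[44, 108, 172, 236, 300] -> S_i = 44 + 64*i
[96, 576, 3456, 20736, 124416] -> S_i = 96*6^i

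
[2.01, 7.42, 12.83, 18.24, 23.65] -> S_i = 2.01 + 5.41*i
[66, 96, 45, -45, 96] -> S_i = Random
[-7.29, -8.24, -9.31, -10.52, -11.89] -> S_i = -7.29*1.13^i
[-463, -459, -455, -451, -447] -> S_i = -463 + 4*i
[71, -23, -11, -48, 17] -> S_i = Random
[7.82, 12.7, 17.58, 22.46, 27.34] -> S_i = 7.82 + 4.88*i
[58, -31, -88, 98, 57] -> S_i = Random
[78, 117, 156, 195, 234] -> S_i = 78 + 39*i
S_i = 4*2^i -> [4, 8, 16, 32, 64]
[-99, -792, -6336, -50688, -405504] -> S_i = -99*8^i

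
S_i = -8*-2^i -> [-8, 16, -32, 64, -128]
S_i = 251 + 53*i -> [251, 304, 357, 410, 463]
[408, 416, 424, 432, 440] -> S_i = 408 + 8*i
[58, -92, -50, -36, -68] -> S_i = Random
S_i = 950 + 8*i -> [950, 958, 966, 974, 982]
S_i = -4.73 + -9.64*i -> [-4.73, -14.37, -24.01, -33.65, -43.29]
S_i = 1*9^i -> [1, 9, 81, 729, 6561]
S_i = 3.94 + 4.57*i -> [3.94, 8.51, 13.08, 17.65, 22.22]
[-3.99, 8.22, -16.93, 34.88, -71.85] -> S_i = -3.99*(-2.06)^i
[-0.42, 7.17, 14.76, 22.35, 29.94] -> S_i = -0.42 + 7.59*i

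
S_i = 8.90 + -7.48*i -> [8.9, 1.42, -6.06, -13.54, -21.02]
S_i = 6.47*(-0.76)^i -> [6.47, -4.92, 3.74, -2.84, 2.16]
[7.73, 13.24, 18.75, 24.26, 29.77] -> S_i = 7.73 + 5.51*i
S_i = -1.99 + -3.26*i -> [-1.99, -5.25, -8.51, -11.77, -15.03]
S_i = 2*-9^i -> [2, -18, 162, -1458, 13122]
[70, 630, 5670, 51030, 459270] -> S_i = 70*9^i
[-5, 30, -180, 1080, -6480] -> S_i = -5*-6^i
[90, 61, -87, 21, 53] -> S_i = Random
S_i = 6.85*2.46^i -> [6.85, 16.85, 41.45, 101.98, 250.86]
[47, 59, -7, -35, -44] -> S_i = Random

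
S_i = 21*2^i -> [21, 42, 84, 168, 336]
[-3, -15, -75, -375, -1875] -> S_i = -3*5^i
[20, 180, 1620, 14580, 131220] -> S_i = 20*9^i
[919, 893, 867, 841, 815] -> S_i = 919 + -26*i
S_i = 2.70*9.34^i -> [2.7, 25.22, 235.54, 2199.91, 20547.13]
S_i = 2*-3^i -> [2, -6, 18, -54, 162]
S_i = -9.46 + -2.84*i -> [-9.46, -12.3, -15.14, -17.98, -20.82]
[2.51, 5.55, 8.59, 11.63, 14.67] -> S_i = 2.51 + 3.04*i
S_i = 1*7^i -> [1, 7, 49, 343, 2401]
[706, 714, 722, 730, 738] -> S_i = 706 + 8*i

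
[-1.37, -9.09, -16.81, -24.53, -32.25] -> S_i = -1.37 + -7.72*i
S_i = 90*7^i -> [90, 630, 4410, 30870, 216090]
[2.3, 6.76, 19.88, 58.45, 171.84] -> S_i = 2.30*2.94^i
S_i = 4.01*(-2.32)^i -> [4.01, -9.3, 21.58, -50.07, 116.17]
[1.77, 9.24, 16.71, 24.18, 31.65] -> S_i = 1.77 + 7.47*i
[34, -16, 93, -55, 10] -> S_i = Random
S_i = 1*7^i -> [1, 7, 49, 343, 2401]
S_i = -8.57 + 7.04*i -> [-8.57, -1.53, 5.51, 12.55, 19.59]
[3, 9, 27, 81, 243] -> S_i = 3*3^i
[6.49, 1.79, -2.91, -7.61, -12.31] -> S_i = 6.49 + -4.70*i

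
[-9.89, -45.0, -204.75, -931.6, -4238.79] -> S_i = -9.89*4.55^i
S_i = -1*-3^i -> [-1, 3, -9, 27, -81]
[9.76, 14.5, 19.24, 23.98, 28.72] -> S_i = 9.76 + 4.74*i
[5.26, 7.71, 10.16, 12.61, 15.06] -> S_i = 5.26 + 2.45*i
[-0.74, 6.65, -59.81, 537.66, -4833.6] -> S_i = -0.74*(-8.99)^i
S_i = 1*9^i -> [1, 9, 81, 729, 6561]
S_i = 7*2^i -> [7, 14, 28, 56, 112]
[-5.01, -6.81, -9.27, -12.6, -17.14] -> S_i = -5.01*1.36^i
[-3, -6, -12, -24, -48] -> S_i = -3*2^i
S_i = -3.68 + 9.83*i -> [-3.68, 6.15, 15.98, 25.81, 35.64]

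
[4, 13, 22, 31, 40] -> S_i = 4 + 9*i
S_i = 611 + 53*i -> [611, 664, 717, 770, 823]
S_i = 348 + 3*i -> [348, 351, 354, 357, 360]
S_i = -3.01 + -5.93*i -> [-3.01, -8.94, -14.87, -20.8, -26.73]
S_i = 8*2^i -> [8, 16, 32, 64, 128]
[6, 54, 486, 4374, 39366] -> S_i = 6*9^i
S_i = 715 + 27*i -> [715, 742, 769, 796, 823]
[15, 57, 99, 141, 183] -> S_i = 15 + 42*i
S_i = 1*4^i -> [1, 4, 16, 64, 256]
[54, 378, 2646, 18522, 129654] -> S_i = 54*7^i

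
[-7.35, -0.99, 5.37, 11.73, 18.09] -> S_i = -7.35 + 6.36*i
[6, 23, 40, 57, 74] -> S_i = 6 + 17*i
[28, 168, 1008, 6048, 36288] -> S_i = 28*6^i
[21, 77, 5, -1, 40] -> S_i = Random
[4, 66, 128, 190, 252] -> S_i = 4 + 62*i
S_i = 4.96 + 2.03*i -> [4.96, 6.99, 9.02, 11.05, 13.08]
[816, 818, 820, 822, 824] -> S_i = 816 + 2*i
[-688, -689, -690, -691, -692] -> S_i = -688 + -1*i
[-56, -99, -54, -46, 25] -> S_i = Random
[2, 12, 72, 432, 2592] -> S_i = 2*6^i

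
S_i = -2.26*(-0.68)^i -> [-2.26, 1.54, -1.05, 0.71, -0.48]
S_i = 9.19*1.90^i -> [9.19, 17.46, 33.18, 63.03, 119.76]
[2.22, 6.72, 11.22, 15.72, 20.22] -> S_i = 2.22 + 4.50*i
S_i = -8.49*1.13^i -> [-8.49, -9.59, -10.84, -12.25, -13.84]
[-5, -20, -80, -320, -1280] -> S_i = -5*4^i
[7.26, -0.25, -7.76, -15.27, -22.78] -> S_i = 7.26 + -7.51*i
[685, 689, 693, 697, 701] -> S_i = 685 + 4*i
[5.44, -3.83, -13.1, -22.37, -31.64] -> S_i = 5.44 + -9.27*i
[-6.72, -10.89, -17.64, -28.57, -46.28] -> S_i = -6.72*1.62^i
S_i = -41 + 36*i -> [-41, -5, 31, 67, 103]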